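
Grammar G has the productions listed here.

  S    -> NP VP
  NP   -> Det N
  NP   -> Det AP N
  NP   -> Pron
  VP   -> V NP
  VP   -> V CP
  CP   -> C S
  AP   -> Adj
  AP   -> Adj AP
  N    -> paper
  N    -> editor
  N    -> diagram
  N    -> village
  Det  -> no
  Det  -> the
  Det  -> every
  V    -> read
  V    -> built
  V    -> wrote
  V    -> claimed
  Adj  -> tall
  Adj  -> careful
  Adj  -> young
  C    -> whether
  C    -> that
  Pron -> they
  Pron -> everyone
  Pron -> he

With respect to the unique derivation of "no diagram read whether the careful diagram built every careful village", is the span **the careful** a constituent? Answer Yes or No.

[S [NP [Det no] [N diagram]] [VP [V read] [CP [C whether] [S [NP [Det the] [AP [Adj careful]] [N diagram]] [VP [V built] [NP [Det every] [AP [Adj careful]] [N village]]]]]]]
The smallest constituent containing 'the careful' is the NP spanning 'the careful diagram'; no single node in the tree dominates exactly the given words.

No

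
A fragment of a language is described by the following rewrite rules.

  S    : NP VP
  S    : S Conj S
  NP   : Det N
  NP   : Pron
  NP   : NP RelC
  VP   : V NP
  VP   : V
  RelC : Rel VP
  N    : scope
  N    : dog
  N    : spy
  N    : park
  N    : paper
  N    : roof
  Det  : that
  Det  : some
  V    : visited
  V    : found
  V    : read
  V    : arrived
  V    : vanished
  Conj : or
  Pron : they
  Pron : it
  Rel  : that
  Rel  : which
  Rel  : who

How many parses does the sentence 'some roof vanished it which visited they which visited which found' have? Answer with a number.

Two of the 3 distinct bracketings:
[S [NP [Det some] [N roof]] [VP [V vanished] [NP [NP [Pron it]] [RelC [Rel which] [VP [V visited] [NP [NP [NP [Pron they]] [RelC [Rel which] [VP [V visited]]]] [RelC [Rel which] [VP [V found]]]]]]]]]
[S [NP [Det some] [N roof]] [VP [V vanished] [NP [NP [NP [Pron it]] [RelC [Rel which] [VP [V visited] [NP [NP [Pron they]] [RelC [Rel which] [VP [V visited]]]]]]] [RelC [Rel which] [VP [V found]]]]]]
The trees differ in how a recursive rule is bracketed over the same span.

3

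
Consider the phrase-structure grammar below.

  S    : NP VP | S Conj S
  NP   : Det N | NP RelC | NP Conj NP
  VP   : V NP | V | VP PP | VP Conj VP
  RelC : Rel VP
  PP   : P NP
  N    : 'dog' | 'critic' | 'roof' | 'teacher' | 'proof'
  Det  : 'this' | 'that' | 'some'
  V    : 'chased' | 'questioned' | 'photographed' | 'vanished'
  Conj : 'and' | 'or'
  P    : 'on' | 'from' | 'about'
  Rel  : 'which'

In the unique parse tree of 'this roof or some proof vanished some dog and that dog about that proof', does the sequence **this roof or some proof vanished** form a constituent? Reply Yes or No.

[S [NP [NP [Det this] [N roof]] [Conj or] [NP [Det some] [N proof]]] [VP [VP [V vanished] [NP [NP [Det some] [N dog]] [Conj and] [NP [Det that] [N dog]]]] [PP [P about] [NP [Det that] [N proof]]]]]
The smallest constituent containing 'this roof or some proof vanished' is the S spanning 'this roof or some proof vanished some dog and that dog about that proof'; no single node in the tree dominates exactly the given words.

No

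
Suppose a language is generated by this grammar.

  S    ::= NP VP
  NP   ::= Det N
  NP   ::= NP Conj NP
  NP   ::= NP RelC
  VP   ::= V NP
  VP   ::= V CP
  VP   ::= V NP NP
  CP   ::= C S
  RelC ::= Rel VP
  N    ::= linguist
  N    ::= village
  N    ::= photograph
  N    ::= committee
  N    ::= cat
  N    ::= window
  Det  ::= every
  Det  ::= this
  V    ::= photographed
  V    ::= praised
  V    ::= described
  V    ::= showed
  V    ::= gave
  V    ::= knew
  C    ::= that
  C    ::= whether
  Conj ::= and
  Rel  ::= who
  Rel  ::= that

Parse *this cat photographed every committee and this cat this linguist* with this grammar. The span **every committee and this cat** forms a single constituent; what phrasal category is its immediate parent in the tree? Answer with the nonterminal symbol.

VP

S
  NP
    Det: this
    N: cat
  VP
    V: photographed
    NP
      NP
        Det: every
        N: committee
      Conj: and
      NP
        Det: this
        N: cat
    NP
      Det: this
      N: linguist
The span 'every committee and this cat' is the NP node built by NP → NP Conj NP.
Its mother is the VP built by VP → V NP NP.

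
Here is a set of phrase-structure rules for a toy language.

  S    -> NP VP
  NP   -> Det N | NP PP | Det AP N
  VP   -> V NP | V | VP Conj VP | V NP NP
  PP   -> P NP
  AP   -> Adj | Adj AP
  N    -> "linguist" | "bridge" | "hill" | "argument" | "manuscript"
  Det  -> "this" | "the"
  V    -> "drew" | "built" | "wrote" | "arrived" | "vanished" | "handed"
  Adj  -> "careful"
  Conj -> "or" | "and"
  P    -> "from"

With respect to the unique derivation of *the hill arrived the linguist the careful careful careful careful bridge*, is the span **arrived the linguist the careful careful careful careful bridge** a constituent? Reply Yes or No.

[S [NP [Det the] [N hill]] [VP [V arrived] [NP [Det the] [N linguist]] [NP [Det the] [AP [Adj careful] [AP [Adj careful] [AP [Adj careful] [AP [Adj careful]]]]] [N bridge]]]]
The words 'arrived the linguist the careful careful careful careful bridge' are exhaustively dominated by a single VP node (built by VP → V NP NP), so they form a constituent.

Yes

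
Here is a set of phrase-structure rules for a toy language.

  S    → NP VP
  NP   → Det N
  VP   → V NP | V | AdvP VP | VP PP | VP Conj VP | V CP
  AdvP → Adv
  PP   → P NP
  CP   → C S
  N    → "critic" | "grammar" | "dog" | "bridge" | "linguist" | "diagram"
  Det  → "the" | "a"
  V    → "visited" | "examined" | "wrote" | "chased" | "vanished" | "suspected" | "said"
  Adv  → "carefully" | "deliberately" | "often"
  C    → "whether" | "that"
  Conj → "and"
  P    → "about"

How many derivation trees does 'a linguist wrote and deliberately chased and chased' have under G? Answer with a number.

Two of the 3 distinct bracketings:
[S [NP [Det a] [N linguist]] [VP [VP [V wrote]] [Conj and] [VP [AdvP [Adv deliberately]] [VP [VP [V chased]] [Conj and] [VP [V chased]]]]]]
[S [NP [Det a] [N linguist]] [VP [VP [V wrote]] [Conj and] [VP [VP [AdvP [Adv deliberately]] [VP [V chased]]] [Conj and] [VP [V chased]]]]]
The trees differ in how a recursive rule is bracketed over the same span.

3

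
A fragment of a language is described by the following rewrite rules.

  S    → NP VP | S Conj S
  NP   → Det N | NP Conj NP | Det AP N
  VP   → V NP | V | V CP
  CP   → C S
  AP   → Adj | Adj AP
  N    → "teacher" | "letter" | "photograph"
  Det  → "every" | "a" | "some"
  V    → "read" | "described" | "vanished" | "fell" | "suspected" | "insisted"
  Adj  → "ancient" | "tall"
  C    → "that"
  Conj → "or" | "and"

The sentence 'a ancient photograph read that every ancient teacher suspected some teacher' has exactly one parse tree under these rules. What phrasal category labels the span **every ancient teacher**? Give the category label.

NP

[S [NP [Det a] [AP [Adj ancient]] [N photograph]] [VP [V read] [CP [C that] [S [NP [Det every] [AP [Adj ancient]] [N teacher]] [VP [V suspected] [NP [Det some] [N teacher]]]]]]]
The span 'every ancient teacher' is the NP node built by NP → Det AP N.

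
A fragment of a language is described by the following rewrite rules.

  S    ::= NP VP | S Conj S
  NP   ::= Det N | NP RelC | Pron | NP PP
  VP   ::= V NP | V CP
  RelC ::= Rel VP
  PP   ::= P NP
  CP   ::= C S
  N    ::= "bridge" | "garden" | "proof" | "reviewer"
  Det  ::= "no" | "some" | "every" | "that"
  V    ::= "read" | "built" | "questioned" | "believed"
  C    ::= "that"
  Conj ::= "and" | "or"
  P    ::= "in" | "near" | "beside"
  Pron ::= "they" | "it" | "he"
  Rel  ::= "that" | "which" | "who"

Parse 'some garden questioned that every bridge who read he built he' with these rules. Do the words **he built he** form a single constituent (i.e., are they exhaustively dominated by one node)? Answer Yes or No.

No

[S [NP [Det some] [N garden]] [VP [V questioned] [CP [C that] [S [NP [NP [Det every] [N bridge]] [RelC [Rel who] [VP [V read] [NP [Pron he]]]]] [VP [V built] [NP [Pron he]]]]]]]
The smallest constituent containing 'he built he' is the S spanning 'every bridge who read he built he'; no single node in the tree dominates exactly the given words.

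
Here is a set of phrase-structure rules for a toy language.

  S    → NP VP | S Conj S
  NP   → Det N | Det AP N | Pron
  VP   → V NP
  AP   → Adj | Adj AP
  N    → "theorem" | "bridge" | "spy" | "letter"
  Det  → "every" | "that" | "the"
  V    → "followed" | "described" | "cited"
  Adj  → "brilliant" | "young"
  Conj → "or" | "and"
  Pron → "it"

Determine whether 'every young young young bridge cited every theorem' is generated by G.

Grammatical

S
  NP
    Det: every
    AP
      Adj: young
      AP
        Adj: young
        AP
          Adj: young
    N: bridge
  VP
    V: cited
    NP
      Det: every
      N: theorem
The bracketing above is licensed at every node by one of the given productions, with S at the root.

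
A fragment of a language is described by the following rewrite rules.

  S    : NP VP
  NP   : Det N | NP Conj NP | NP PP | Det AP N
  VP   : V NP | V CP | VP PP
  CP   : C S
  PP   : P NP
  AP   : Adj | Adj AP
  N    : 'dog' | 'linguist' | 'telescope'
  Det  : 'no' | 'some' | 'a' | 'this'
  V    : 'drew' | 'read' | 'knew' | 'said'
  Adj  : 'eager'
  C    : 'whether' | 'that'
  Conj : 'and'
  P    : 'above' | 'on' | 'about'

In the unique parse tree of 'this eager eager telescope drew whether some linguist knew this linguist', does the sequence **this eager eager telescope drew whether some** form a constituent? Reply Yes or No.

No

[S [NP [Det this] [AP [Adj eager] [AP [Adj eager]]] [N telescope]] [VP [V drew] [CP [C whether] [S [NP [Det some] [N linguist]] [VP [V knew] [NP [Det this] [N linguist]]]]]]]
The smallest constituent containing 'this eager eager telescope drew whether some' is the S spanning 'this eager eager telescope drew whether some linguist knew this linguist'; no single node in the tree dominates exactly the given words.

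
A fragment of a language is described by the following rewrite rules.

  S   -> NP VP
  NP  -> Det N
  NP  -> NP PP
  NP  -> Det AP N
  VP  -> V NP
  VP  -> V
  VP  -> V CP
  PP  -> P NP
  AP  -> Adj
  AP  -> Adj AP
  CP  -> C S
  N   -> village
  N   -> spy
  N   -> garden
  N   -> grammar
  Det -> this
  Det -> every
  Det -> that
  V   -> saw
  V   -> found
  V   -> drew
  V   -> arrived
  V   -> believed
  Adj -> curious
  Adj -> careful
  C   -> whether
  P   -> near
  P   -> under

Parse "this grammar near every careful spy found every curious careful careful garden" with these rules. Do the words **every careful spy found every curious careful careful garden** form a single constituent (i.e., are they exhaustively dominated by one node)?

No

[S [NP [NP [Det this] [N grammar]] [PP [P near] [NP [Det every] [AP [Adj careful]] [N spy]]]] [VP [V found] [NP [Det every] [AP [Adj curious] [AP [Adj careful] [AP [Adj careful]]]] [N garden]]]]
The smallest constituent containing 'every careful spy found every curious careful careful garden' is the S spanning 'this grammar near every careful spy found every curious careful careful garden'; no single node in the tree dominates exactly the given words.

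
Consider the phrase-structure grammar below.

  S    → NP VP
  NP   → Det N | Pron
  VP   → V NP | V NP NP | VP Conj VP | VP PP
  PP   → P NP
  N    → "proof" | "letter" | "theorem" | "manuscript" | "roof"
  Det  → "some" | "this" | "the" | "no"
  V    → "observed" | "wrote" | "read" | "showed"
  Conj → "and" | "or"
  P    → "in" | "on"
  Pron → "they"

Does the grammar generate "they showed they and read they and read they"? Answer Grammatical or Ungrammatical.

S
  NP
    Pron: they
  VP
    VP
      V: showed
      NP
        Pron: they
    Conj: and
    VP
      VP
        V: read
        NP
          Pron: they
      Conj: and
      VP
        V: read
        NP
          Pron: they
The bracketing above is licensed at every node by one of the given productions, with S at the root.

Grammatical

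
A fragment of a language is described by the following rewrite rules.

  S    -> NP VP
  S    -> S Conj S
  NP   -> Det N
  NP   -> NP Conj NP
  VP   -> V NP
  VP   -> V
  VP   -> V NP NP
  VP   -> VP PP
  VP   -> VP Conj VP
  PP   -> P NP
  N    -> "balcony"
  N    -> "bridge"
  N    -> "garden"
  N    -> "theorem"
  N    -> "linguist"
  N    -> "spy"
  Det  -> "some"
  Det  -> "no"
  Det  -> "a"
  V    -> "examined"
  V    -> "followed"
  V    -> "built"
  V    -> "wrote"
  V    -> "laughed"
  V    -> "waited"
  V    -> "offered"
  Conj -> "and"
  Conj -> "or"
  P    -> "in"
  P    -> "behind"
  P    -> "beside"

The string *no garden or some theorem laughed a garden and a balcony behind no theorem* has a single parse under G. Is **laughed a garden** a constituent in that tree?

No

[S [NP [NP [Det no] [N garden]] [Conj or] [NP [Det some] [N theorem]]] [VP [VP [V laughed] [NP [NP [Det a] [N garden]] [Conj and] [NP [Det a] [N balcony]]]] [PP [P behind] [NP [Det no] [N theorem]]]]]
The smallest constituent containing 'laughed a garden' is the VP spanning 'laughed a garden and a balcony'; no single node in the tree dominates exactly the given words.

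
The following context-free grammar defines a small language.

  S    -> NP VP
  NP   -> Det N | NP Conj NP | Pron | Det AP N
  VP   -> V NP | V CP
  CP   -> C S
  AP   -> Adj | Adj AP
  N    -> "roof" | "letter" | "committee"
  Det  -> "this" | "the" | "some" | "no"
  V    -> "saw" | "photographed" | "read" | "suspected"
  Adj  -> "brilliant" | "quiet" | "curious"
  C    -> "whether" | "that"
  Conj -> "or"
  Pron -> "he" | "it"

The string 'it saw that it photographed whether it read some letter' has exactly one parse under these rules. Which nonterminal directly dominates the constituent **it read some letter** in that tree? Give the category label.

CP

[S [NP [Pron it]] [VP [V saw] [CP [C that] [S [NP [Pron it]] [VP [V photographed] [CP [C whether] [S [NP [Pron it]] [VP [V read] [NP [Det some] [N letter]]]]]]]]]]
The span 'it read some letter' is the S node built by S → NP VP.
Its mother is the CP built by CP → C S.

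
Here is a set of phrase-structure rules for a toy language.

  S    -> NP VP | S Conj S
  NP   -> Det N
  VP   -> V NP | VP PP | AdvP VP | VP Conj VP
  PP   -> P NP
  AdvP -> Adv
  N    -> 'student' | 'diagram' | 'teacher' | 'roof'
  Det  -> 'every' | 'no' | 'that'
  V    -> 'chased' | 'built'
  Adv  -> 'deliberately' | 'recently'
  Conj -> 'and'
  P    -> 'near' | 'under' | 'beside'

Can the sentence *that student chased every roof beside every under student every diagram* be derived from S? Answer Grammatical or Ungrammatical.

Ungrammatical

A Det word can never sit immediately before a P word in any string this grammar generates, so the substring 'every under' rules out a derivation.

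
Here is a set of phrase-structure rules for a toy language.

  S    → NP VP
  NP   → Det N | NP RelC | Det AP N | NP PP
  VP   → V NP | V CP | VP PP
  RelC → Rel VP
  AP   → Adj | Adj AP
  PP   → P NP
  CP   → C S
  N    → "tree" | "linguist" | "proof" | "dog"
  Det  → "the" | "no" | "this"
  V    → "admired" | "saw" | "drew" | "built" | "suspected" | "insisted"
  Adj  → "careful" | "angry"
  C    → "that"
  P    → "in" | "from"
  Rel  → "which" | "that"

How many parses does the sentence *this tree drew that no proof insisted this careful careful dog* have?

1

[S [NP [Det this] [N tree]] [VP [V drew] [CP [C that] [S [NP [Det no] [N proof]] [VP [V insisted] [NP [Det this] [AP [Adj careful] [AP [Adj careful]]] [N dog]]]]]]]
No rule offers an alternative attachment or grouping for any span, so this is the only derivation.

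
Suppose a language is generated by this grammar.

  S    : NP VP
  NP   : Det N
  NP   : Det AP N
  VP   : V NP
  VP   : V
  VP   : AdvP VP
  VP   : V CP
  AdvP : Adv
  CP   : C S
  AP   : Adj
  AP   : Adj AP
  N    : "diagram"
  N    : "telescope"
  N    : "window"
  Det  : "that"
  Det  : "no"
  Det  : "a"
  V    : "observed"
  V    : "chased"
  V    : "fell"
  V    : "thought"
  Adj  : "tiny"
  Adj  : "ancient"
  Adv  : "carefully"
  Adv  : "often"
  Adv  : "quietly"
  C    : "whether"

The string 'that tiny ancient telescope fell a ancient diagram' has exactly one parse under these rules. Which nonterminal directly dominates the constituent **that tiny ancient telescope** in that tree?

S

S
  NP
    Det: that
    AP
      Adj: tiny
      AP
        Adj: ancient
    N: telescope
  VP
    V: fell
    NP
      Det: a
      AP
        Adj: ancient
      N: diagram
The span 'that tiny ancient telescope' is the NP node built by NP → Det AP N.
Its mother is the S built by S → NP VP.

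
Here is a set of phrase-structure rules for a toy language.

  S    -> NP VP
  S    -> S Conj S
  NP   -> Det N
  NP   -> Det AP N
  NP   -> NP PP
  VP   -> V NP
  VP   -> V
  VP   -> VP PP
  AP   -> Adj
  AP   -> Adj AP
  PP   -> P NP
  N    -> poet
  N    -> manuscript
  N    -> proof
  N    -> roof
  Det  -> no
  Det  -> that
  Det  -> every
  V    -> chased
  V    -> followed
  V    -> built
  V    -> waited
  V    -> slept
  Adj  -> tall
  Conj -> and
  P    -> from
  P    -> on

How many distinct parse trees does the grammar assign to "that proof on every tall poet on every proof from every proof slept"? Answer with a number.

Two of the 5 distinct bracketings:
[S [NP [NP [Det that] [N proof]] [PP [P on] [NP [NP [Det every] [AP [Adj tall]] [N poet]] [PP [P on] [NP [NP [Det every] [N proof]] [PP [P from] [NP [Det every] [N proof]]]]]]]] [VP [V slept]]]
[S [NP [NP [Det that] [N proof]] [PP [P on] [NP [NP [NP [Det every] [AP [Adj tall]] [N poet]] [PP [P on] [NP [Det every] [N proof]]]] [PP [P from] [NP [Det every] [N proof]]]]]] [VP [V slept]]]
The trees differ in how a recursive rule is bracketed over the same span.

5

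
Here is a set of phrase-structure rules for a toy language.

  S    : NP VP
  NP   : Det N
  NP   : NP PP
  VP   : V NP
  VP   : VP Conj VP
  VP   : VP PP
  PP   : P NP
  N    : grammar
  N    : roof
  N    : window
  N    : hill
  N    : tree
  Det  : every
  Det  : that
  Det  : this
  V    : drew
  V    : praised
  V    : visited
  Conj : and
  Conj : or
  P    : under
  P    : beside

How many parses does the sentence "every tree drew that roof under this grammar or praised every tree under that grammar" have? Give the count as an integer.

Two of the 6 distinct bracketings:
[S [NP [Det every] [N tree]] [VP [VP [V drew] [NP [NP [Det that] [N roof]] [PP [P under] [NP [Det this] [N grammar]]]]] [Conj or] [VP [V praised] [NP [NP [Det every] [N tree]] [PP [P under] [NP [Det that] [N grammar]]]]]]]
[S [NP [Det every] [N tree]] [VP [VP [V drew] [NP [NP [Det that] [N roof]] [PP [P under] [NP [Det this] [N grammar]]]]] [Conj or] [VP [VP [V praised] [NP [Det every] [N tree]]] [PP [P under] [NP [Det that] [N grammar]]]]]]
The difference turns on whether VP → VP PP is used at the relevant span, versus an alternative expansion of VP.

6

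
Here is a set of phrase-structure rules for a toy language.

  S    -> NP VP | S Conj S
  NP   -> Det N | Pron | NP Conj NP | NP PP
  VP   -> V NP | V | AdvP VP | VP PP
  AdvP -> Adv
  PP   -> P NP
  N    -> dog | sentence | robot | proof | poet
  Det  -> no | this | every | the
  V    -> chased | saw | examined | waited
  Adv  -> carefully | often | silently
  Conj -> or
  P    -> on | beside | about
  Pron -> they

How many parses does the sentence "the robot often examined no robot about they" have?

3

Two of the 3 distinct bracketings:
[S [NP [Det the] [N robot]] [VP [AdvP [Adv often]] [VP [V examined] [NP [NP [Det no] [N robot]] [PP [P about] [NP [Pron they]]]]]]]
[S [NP [Det the] [N robot]] [VP [AdvP [Adv often]] [VP [VP [V examined] [NP [Det no] [N robot]]] [PP [P about] [NP [Pron they]]]]]]
The difference turns on whether NP → NP PP is used at the relevant span, versus an alternative expansion of NP.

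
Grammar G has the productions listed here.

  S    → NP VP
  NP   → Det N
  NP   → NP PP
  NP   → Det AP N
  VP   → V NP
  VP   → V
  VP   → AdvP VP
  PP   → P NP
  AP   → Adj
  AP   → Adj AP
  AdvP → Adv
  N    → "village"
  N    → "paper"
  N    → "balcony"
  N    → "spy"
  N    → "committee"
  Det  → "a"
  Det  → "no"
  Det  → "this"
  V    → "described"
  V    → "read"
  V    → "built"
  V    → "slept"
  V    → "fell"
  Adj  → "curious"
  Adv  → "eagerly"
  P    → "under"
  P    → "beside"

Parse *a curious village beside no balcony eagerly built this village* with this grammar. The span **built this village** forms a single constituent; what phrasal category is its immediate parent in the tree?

VP

[S [NP [NP [Det a] [AP [Adj curious]] [N village]] [PP [P beside] [NP [Det no] [N balcony]]]] [VP [AdvP [Adv eagerly]] [VP [V built] [NP [Det this] [N village]]]]]
The span 'built this village' is the VP node built by VP → V NP.
Its mother is the VP built by VP → AdvP VP.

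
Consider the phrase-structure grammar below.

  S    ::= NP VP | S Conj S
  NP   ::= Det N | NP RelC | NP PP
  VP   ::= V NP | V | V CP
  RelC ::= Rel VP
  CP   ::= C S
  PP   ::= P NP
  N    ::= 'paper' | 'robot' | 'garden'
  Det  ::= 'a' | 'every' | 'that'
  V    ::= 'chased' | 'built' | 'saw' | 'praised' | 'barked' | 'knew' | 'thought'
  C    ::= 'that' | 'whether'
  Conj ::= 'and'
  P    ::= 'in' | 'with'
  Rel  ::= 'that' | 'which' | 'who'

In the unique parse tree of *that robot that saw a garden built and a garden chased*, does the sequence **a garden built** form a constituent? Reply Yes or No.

[S [S [NP [NP [Det that] [N robot]] [RelC [Rel that] [VP [V saw] [NP [Det a] [N garden]]]]] [VP [V built]]] [Conj and] [S [NP [Det a] [N garden]] [VP [V chased]]]]
The smallest constituent containing 'a garden built' is the S spanning 'that robot that saw a garden built'; no single node in the tree dominates exactly the given words.

No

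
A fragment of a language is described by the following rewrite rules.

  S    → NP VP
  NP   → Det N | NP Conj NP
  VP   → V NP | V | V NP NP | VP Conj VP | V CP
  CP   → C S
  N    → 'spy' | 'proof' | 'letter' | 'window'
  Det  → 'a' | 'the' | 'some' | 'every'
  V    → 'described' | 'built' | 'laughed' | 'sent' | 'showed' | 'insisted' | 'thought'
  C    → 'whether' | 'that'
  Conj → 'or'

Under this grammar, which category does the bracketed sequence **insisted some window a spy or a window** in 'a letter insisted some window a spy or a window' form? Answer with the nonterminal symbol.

VP

[S [NP [Det a] [N letter]] [VP [V insisted] [NP [Det some] [N window]] [NP [NP [Det a] [N spy]] [Conj or] [NP [Det a] [N window]]]]]
The span 'insisted some window a spy or a window' is the VP node built by VP → V NP NP.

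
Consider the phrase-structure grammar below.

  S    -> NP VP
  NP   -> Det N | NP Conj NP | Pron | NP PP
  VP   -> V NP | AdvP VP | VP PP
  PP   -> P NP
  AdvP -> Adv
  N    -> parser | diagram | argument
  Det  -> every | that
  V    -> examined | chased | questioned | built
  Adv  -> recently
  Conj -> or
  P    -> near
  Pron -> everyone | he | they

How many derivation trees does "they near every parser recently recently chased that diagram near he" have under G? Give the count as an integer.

4

Two of the 4 distinct bracketings:
[S [NP [NP [Pron they]] [PP [P near] [NP [Det every] [N parser]]]] [VP [AdvP [Adv recently]] [VP [AdvP [Adv recently]] [VP [V chased] [NP [NP [Det that] [N diagram]] [PP [P near] [NP [Pron he]]]]]]]]
[S [NP [NP [Pron they]] [PP [P near] [NP [Det every] [N parser]]]] [VP [AdvP [Adv recently]] [VP [AdvP [Adv recently]] [VP [VP [V chased] [NP [Det that] [N diagram]]] [PP [P near] [NP [Pron he]]]]]]]
The difference turns on whether VP → VP PP is used at the relevant span, versus an alternative expansion of VP.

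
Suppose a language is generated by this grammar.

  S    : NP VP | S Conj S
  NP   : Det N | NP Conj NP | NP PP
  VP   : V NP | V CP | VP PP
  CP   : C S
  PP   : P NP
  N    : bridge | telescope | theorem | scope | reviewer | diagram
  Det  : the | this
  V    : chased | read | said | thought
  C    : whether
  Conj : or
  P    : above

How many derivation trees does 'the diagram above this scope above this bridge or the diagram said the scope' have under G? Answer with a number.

Two of the 5 distinct bracketings:
[S [NP [NP [NP [Det the] [N diagram]] [PP [P above] [NP [NP [Det this] [N scope]] [PP [P above] [NP [Det this] [N bridge]]]]]] [Conj or] [NP [Det the] [N diagram]]] [VP [V said] [NP [Det the] [N scope]]]]
[S [NP [NP [NP [NP [Det the] [N diagram]] [PP [P above] [NP [Det this] [N scope]]]] [PP [P above] [NP [Det this] [N bridge]]]] [Conj or] [NP [Det the] [N diagram]]] [VP [V said] [NP [Det the] [N scope]]]]
The trees differ in how a recursive rule is bracketed over the same span.

5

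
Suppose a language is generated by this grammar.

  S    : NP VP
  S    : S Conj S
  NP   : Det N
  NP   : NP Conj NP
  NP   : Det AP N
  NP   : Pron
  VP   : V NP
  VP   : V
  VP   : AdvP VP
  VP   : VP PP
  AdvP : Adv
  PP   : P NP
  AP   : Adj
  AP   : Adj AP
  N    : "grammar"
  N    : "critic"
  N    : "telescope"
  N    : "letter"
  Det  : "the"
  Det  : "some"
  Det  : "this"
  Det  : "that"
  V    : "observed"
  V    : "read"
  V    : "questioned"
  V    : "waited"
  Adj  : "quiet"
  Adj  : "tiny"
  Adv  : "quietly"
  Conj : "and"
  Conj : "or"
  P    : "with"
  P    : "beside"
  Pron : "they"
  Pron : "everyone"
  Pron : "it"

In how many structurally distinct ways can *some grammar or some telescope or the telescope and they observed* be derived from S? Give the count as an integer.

Two of the 5 distinct bracketings:
[S [NP [NP [Det some] [N grammar]] [Conj or] [NP [NP [Det some] [N telescope]] [Conj or] [NP [NP [Det the] [N telescope]] [Conj and] [NP [Pron they]]]]] [VP [V observed]]]
[S [NP [NP [Det some] [N grammar]] [Conj or] [NP [NP [NP [Det some] [N telescope]] [Conj or] [NP [Det the] [N telescope]]] [Conj and] [NP [Pron they]]]] [VP [V observed]]]
The trees differ in how a recursive rule is bracketed over the same span.

5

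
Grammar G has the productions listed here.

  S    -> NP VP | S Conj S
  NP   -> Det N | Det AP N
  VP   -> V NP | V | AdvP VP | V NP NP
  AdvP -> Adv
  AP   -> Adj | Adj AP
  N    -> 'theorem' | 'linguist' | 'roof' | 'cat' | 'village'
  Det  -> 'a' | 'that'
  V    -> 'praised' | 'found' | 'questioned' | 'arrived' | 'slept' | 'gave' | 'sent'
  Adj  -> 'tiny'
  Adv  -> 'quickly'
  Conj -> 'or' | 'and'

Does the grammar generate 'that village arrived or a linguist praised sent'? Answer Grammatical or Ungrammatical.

A V word can never sit immediately before a V word in any string this grammar generates, so the substring 'praised sent' rules out a derivation.

Ungrammatical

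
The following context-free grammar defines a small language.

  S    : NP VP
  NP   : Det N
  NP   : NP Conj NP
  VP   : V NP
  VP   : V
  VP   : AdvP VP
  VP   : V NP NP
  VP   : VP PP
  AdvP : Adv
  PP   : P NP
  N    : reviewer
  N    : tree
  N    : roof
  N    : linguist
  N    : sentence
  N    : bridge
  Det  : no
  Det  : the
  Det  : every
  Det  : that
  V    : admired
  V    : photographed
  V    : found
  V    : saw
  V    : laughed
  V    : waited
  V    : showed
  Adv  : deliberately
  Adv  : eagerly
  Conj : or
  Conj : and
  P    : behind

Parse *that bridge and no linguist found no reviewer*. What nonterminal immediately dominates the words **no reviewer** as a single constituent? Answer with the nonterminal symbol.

[S [NP [NP [Det that] [N bridge]] [Conj and] [NP [Det no] [N linguist]]] [VP [V found] [NP [Det no] [N reviewer]]]]
The span 'no reviewer' is the NP node built by NP → Det N.

NP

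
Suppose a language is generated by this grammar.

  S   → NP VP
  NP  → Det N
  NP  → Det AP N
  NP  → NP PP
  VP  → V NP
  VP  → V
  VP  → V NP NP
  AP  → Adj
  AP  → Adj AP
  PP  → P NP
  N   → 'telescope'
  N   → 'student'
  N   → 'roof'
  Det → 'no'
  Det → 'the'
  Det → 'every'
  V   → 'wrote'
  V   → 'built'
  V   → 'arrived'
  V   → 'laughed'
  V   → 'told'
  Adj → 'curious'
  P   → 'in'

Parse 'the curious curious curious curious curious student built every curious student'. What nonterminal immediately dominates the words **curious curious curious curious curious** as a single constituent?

AP

[S [NP [Det the] [AP [Adj curious] [AP [Adj curious] [AP [Adj curious] [AP [Adj curious] [AP [Adj curious]]]]]] [N student]] [VP [V built] [NP [Det every] [AP [Adj curious]] [N student]]]]
The span 'curious curious curious curious curious' is the AP node built by AP → Adj AP.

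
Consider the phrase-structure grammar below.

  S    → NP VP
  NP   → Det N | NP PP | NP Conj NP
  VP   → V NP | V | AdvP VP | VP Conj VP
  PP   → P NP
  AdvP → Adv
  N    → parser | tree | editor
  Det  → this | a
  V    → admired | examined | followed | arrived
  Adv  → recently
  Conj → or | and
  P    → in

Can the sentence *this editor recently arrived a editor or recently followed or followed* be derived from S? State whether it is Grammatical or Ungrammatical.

Grammatical

[S [NP [Det this] [N editor]] [VP [AdvP [Adv recently]] [VP [VP [V arrived] [NP [Det a] [N editor]]] [Conj or] [VP [AdvP [Adv recently]] [VP [VP [V followed]] [Conj or] [VP [V followed]]]]]]]
The bracketing above is licensed at every node by one of the given productions, with S at the root.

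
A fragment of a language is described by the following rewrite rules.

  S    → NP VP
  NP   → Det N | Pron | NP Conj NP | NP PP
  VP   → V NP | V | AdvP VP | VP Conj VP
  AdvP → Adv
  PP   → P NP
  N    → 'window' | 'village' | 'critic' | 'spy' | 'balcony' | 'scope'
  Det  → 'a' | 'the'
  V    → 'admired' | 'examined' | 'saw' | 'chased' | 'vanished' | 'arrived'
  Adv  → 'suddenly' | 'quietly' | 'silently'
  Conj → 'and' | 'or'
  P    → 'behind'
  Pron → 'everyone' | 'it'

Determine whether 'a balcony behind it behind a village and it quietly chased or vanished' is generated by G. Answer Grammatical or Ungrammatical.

Grammatical

S
  NP
    NP
      NP
        Det: a
        N: balcony
      PP
        P: behind
        NP
          NP
            Pron: it
          PP
            P: behind
            NP
              Det: a
              N: village
    Conj: and
    NP
      Pron: it
  VP
    AdvP
      Adv: quietly
    VP
      VP
        V: chased
      Conj: or
      VP
        V: vanished
Every word is introduced by a lexical rule and the phrasal rules combine the resulting categories into a single S.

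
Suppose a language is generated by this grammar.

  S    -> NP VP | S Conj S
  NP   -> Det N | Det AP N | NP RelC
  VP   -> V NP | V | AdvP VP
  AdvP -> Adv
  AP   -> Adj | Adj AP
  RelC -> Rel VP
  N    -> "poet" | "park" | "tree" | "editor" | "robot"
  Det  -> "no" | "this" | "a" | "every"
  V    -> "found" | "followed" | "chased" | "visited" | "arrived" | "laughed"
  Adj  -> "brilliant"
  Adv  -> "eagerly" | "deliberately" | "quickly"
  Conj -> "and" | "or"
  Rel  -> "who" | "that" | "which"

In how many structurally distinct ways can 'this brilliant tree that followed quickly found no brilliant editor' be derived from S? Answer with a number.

1

[S [NP [NP [Det this] [AP [Adj brilliant]] [N tree]] [RelC [Rel that] [VP [V followed]]]] [VP [AdvP [Adv quickly]] [VP [V found] [NP [Det no] [AP [Adj brilliant]] [N editor]]]]]
No rule offers an alternative attachment or grouping for any span, so this is the only derivation.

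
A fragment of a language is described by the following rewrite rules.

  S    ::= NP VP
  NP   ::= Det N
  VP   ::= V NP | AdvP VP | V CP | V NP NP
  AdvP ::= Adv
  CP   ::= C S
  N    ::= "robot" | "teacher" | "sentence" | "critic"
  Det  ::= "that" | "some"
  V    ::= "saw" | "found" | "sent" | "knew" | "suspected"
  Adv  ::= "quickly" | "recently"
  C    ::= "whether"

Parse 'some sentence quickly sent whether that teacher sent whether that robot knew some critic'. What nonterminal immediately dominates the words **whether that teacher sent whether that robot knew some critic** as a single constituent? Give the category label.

[S [NP [Det some] [N sentence]] [VP [AdvP [Adv quickly]] [VP [V sent] [CP [C whether] [S [NP [Det that] [N teacher]] [VP [V sent] [CP [C whether] [S [NP [Det that] [N robot]] [VP [V knew] [NP [Det some] [N critic]]]]]]]]]]]
The span 'whether that teacher sent whether that robot knew some critic' is the CP node built by CP → C S.

CP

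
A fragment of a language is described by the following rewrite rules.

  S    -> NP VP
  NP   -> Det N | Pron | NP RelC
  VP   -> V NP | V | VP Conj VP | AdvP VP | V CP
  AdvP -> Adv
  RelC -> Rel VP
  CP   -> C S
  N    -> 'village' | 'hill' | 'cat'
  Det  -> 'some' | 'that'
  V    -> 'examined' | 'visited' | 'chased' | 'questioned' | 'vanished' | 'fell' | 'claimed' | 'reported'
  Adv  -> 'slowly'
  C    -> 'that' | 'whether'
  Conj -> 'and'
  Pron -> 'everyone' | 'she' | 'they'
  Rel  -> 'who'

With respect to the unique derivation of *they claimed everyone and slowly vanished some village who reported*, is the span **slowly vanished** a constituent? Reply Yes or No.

No

[S [NP [Pron they]] [VP [VP [V claimed] [NP [Pron everyone]]] [Conj and] [VP [AdvP [Adv slowly]] [VP [V vanished] [NP [NP [Det some] [N village]] [RelC [Rel who] [VP [V reported]]]]]]]]
The smallest constituent containing 'slowly vanished' is the VP spanning 'slowly vanished some village who reported'; no single node in the tree dominates exactly the given words.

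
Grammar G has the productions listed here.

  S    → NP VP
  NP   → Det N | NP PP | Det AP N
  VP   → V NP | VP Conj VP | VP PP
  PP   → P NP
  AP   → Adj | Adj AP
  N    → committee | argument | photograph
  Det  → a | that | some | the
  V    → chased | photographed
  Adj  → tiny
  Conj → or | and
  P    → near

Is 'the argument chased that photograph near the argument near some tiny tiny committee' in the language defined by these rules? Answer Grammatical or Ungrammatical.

S
  NP
    Det: the
    N: argument
  VP
    V: chased
    NP
      NP
        Det: that
        N: photograph
      PP
        P: near
        NP
          NP
            Det: the
            N: argument
          PP
            P: near
            NP
              Det: some
              AP
                Adj: tiny
                AP
                  Adj: tiny
              N: committee
Every word is introduced by a lexical rule and the phrasal rules combine the resulting categories into a single S.

Grammatical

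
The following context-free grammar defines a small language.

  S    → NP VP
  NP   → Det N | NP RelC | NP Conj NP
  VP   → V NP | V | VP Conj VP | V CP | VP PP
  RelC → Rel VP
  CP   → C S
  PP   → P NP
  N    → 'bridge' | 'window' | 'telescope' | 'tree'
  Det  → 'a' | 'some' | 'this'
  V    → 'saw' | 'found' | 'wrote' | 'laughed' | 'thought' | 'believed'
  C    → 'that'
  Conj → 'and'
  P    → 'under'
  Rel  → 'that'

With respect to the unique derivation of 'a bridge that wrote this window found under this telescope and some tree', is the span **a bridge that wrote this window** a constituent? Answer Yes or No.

Yes

[S [NP [NP [Det a] [N bridge]] [RelC [Rel that] [VP [V wrote] [NP [Det this] [N window]]]]] [VP [VP [V found]] [PP [P under] [NP [NP [Det this] [N telescope]] [Conj and] [NP [Det some] [N tree]]]]]]
The words 'a bridge that wrote this window' are exhaustively dominated by a single NP node (built by NP → NP RelC), so they form a constituent.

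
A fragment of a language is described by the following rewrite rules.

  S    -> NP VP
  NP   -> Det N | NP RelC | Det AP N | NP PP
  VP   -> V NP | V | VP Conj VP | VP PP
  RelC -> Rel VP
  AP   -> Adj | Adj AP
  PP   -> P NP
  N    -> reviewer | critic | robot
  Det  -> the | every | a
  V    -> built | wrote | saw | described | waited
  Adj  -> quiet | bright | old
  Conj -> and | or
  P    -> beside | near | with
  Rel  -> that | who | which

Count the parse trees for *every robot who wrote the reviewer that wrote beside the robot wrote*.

Two of the 6 distinct bracketings:
[S [NP [NP [Det every] [N robot]] [RelC [Rel who] [VP [V wrote] [NP [NP [Det the] [N reviewer]] [RelC [Rel that] [VP [VP [V wrote]] [PP [P beside] [NP [Det the] [N robot]]]]]]]]] [VP [V wrote]]]
[S [NP [NP [Det every] [N robot]] [RelC [Rel who] [VP [V wrote] [NP [NP [NP [Det the] [N reviewer]] [RelC [Rel that] [VP [V wrote]]]] [PP [P beside] [NP [Det the] [N robot]]]]]]] [VP [V wrote]]]
The difference turns on whether NP → NP PP is used at the relevant span, versus an alternative expansion of NP.

6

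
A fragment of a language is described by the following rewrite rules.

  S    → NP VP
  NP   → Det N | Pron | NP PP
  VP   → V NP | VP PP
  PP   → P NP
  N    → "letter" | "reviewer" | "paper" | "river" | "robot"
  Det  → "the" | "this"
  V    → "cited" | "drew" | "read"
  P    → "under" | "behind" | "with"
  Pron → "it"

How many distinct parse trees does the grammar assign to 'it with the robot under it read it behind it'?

Two of the 4 distinct bracketings:
[S [NP [NP [Pron it]] [PP [P with] [NP [NP [Det the] [N robot]] [PP [P under] [NP [Pron it]]]]]] [VP [V read] [NP [NP [Pron it]] [PP [P behind] [NP [Pron it]]]]]]
[S [NP [NP [Pron it]] [PP [P with] [NP [NP [Det the] [N robot]] [PP [P under] [NP [Pron it]]]]]] [VP [VP [V read] [NP [Pron it]]] [PP [P behind] [NP [Pron it]]]]]
The difference turns on whether VP → VP PP is used at the relevant span, versus an alternative expansion of VP.

4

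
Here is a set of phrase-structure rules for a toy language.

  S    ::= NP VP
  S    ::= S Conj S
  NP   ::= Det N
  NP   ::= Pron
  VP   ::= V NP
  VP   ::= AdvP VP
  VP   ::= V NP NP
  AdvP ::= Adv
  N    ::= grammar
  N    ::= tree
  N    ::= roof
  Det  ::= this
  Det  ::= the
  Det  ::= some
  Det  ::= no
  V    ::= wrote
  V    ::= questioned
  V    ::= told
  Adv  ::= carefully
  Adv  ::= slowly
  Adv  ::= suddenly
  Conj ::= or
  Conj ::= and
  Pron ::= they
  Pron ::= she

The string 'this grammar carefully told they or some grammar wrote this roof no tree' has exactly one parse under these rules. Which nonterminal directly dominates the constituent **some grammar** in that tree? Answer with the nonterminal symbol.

[S [S [NP [Det this] [N grammar]] [VP [AdvP [Adv carefully]] [VP [V told] [NP [Pron they]]]]] [Conj or] [S [NP [Det some] [N grammar]] [VP [V wrote] [NP [Det this] [N roof]] [NP [Det no] [N tree]]]]]
The span 'some grammar' is the NP node built by NP → Det N.
Its mother is the S built by S → NP VP.

S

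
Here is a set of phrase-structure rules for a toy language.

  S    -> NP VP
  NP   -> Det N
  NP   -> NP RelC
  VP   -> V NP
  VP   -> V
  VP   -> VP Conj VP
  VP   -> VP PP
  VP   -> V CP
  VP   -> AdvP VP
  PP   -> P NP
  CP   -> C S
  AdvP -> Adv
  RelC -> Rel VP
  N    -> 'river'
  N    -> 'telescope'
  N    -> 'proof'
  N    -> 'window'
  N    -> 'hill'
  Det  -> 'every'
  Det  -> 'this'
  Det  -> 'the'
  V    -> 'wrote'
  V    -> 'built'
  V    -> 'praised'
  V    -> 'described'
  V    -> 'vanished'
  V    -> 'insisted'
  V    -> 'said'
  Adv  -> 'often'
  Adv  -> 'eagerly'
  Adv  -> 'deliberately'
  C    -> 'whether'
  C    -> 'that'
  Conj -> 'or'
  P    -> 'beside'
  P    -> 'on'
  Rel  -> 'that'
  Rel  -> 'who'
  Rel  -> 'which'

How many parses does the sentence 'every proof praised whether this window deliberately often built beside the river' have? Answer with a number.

Two of the 4 distinct bracketings:
[S [NP [Det every] [N proof]] [VP [VP [V praised] [CP [C whether] [S [NP [Det this] [N window]] [VP [AdvP [Adv deliberately]] [VP [AdvP [Adv often]] [VP [V built]]]]]]] [PP [P beside] [NP [Det the] [N river]]]]]
[S [NP [Det every] [N proof]] [VP [V praised] [CP [C whether] [S [NP [Det this] [N window]] [VP [VP [AdvP [Adv deliberately]] [VP [AdvP [Adv often]] [VP [V built]]]] [PP [P beside] [NP [Det the] [N river]]]]]]]]
The trees differ in how a recursive rule is bracketed over the same span.

4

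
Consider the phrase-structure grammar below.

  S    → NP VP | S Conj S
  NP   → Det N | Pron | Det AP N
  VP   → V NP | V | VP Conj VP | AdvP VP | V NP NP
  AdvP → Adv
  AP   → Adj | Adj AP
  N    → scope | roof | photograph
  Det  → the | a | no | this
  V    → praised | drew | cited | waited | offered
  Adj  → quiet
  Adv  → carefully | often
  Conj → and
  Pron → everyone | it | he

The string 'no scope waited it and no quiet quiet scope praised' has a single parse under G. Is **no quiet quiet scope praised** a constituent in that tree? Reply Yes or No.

Yes

[S [S [NP [Det no] [N scope]] [VP [V waited] [NP [Pron it]]]] [Conj and] [S [NP [Det no] [AP [Adj quiet] [AP [Adj quiet]]] [N scope]] [VP [V praised]]]]
The words 'no quiet quiet scope praised' are exhaustively dominated by a single S node (built by S → NP VP), so they form a constituent.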